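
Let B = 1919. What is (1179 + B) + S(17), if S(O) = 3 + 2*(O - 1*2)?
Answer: 3131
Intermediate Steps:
S(O) = -1 + 2*O (S(O) = 3 + 2*(O - 2) = 3 + 2*(-2 + O) = 3 + (-4 + 2*O) = -1 + 2*O)
(1179 + B) + S(17) = (1179 + 1919) + (-1 + 2*17) = 3098 + (-1 + 34) = 3098 + 33 = 3131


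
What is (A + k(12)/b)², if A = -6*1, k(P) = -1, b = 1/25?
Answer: 961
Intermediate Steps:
b = 1/25 ≈ 0.040000
A = -6
(A + k(12)/b)² = (-6 - 1/1/25)² = (-6 - 1*25)² = (-6 - 25)² = (-31)² = 961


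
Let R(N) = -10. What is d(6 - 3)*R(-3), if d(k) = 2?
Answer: -20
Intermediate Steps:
d(6 - 3)*R(-3) = 2*(-10) = -20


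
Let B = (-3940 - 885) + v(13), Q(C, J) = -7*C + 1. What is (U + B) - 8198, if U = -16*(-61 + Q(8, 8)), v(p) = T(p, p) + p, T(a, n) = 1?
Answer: -11153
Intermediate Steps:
Q(C, J) = 1 - 7*C
v(p) = 1 + p
B = -4811 (B = (-3940 - 885) + (1 + 13) = -4825 + 14 = -4811)
U = 1856 (U = -16*(-61 + (1 - 7*8)) = -16*(-61 + (1 - 56)) = -16*(-61 - 55) = -16*(-116) = 1856)
(U + B) - 8198 = (1856 - 4811) - 8198 = -2955 - 8198 = -11153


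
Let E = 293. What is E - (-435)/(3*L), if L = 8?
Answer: 2489/8 ≈ 311.13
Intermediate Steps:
E - (-435)/(3*L) = 293 - (-435)/(3*8) = 293 - (-435)/24 = 293 - 1*(-145/8) = 293 + 145/8 = 2489/8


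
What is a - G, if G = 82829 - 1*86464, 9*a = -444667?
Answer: -411952/9 ≈ -45772.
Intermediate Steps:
a = -444667/9 (a = (1/9)*(-444667) = -444667/9 ≈ -49407.)
G = -3635 (G = 82829 - 86464 = -3635)
a - G = -444667/9 - 1*(-3635) = -444667/9 + 3635 = -411952/9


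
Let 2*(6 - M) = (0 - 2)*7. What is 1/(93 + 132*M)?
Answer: 1/1809 ≈ 0.00055279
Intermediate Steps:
M = 13 (M = 6 - (0 - 2)*7/2 = 6 - (-1)*7 = 6 - ½*(-14) = 6 + 7 = 13)
1/(93 + 132*M) = 1/(93 + 132*13) = 1/(93 + 1716) = 1/1809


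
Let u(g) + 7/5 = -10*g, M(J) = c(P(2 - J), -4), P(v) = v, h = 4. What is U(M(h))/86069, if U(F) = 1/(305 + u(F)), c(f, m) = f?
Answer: 5/139259642 ≈ 3.5904e-8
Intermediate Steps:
M(J) = 2 - J
u(g) = -7/5 - 10*g
U(F) = 1/(1518/5 - 10*F) (U(F) = 1/(305 + (-7/5 - 10*F)) = 1/(1518/5 - 10*F))
U(M(h))/86069 = -5/(-1518 + 50*(2 - 1*4))/86069 = -5/(-1518 + 50*(2 - 4))*(1/86069) = -5/(-1518 + 50*(-2))*(1/86069) = -5/(-1518 - 100)*(1/86069) = -5/(-1618)*(1/86069) = -5*(-1/1618)*(1/86069) = (5/1618)*(1/86069) = 5/139259642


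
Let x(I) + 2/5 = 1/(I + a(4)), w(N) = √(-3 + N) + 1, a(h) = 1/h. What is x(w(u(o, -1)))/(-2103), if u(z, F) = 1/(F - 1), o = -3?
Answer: 62/851715 + 8*I*√14/170343 ≈ 7.2794e-5 + 0.00017572*I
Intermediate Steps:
u(z, F) = 1/(-1 + F)
w(N) = 1 + √(-3 + N)
x(I) = -⅖ + 1/(¼ + I) (x(I) = -⅖ + 1/(I + 1/4) = -⅖ + 1/(I + ¼) = -⅖ + 1/(¼ + I))
x(w(u(o, -1)))/(-2103) = (2*(9 - 4*(1 + √(-3 + 1/(-1 - 1))))/(5*(1 + 4*(1 + √(-3 + 1/(-1 - 1))))))/(-2103) = (2*(9 - 4*(1 + √(-3 + 1/(-2))))/(5*(1 + 4*(1 + √(-3 + 1/(-2))))))*(-1/2103) = (2*(9 - 4*(1 + √(-3 - ½)))/(5*(1 + 4*(1 + √(-3 - ½)))))*(-1/2103) = (2*(9 - 4*(1 + √(-7/2)))/(5*(1 + 4*(1 + √(-7/2)))))*(-1/2103) = (2*(9 - 4*(1 + I*√14/2))/(5*(1 + 4*(1 + I*√14/2))))*(-1/2103) = (2*(9 + (-4 - 2*I*√14))/(5*(1 + (4 + 2*I*√14))))*(-1/2103) = (2*(5 - 2*I*√14)/(5*(5 + 2*I*√14)))*(-1/2103) = -2*(5 - 2*I*√14)/(10515*(5 + 2*I*√14))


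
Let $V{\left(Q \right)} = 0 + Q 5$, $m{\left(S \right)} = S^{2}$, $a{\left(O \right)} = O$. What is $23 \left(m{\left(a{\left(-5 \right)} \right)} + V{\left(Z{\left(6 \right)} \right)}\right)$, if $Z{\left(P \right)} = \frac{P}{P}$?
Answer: $690$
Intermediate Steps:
$Z{\left(P \right)} = 1$
$V{\left(Q \right)} = 5 Q$ ($V{\left(Q \right)} = 0 + 5 Q = 5 Q$)
$23 \left(m{\left(a{\left(-5 \right)} \right)} + V{\left(Z{\left(6 \right)} \right)}\right) = 23 \left(\left(-5\right)^{2} + 5 \cdot 1\right) = 23 \left(25 + 5\right) = 23 \cdot 30 = 690$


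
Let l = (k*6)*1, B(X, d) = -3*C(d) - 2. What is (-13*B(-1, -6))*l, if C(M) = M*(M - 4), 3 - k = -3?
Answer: 85176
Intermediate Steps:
k = 6 (k = 3 - 1*(-3) = 3 + 3 = 6)
C(M) = M*(-4 + M)
B(X, d) = -2 - 3*d*(-4 + d) (B(X, d) = -3*d*(-4 + d) - 2 = -2 - 3*d*(-4 + d))
l = 36 (l = (6*6)*1 = 36*1 = 36)
(-13*B(-1, -6))*l = -13*(-2 - 3*(-6)*(-4 - 6))*36 = -13*(-2 - 3*(-6)*(-10))*36 = -13*(-2 - 180)*36 = -13*(-182)*36 = 2366*36 = 85176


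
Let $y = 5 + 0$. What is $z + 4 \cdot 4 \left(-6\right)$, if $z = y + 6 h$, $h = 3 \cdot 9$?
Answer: $71$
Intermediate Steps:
$y = 5$
$h = 27$
$z = 167$ ($z = 5 + 6 \cdot 27 = 5 + 162 = 167$)
$z + 4 \cdot 4 \left(-6\right) = 167 + 4 \cdot 4 \left(-6\right) = 167 + 16 \left(-6\right) = 167 - 96 = 71$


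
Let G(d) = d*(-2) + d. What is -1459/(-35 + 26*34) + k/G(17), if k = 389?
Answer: -355064/14433 ≈ -24.601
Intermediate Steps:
G(d) = -d (G(d) = -2*d + d = -d)
-1459/(-35 + 26*34) + k/G(17) = -1459/(-35 + 26*34) + 389/((-1*17)) = -1459/(-35 + 884) + 389/(-17) = -1459/849 + 389*(-1/17) = -1459*1/849 - 389/17 = -1459/849 - 389/17 = -355064/14433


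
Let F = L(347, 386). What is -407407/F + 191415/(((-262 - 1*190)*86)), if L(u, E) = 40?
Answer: -247568461/24295 ≈ -10190.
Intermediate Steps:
F = 40
-407407/F + 191415/(((-262 - 1*190)*86)) = -407407/40 + 191415/(((-262 - 1*190)*86)) = -407407*1/40 + 191415/(((-262 - 190)*86)) = -407407/40 + 191415/((-452*86)) = -407407/40 + 191415/(-38872) = -407407/40 + 191415*(-1/38872) = -407407/40 - 191415/38872 = -247568461/24295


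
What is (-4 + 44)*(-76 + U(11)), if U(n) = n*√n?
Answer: -3040 + 440*√11 ≈ -1580.7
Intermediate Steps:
U(n) = n^(3/2)
(-4 + 44)*(-76 + U(11)) = (-4 + 44)*(-76 + 11^(3/2)) = 40*(-76 + 11*√11) = -3040 + 440*√11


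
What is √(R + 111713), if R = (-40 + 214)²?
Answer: √141989 ≈ 376.81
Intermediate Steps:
R = 30276 (R = 174² = 30276)
√(R + 111713) = √(30276 + 111713) = √141989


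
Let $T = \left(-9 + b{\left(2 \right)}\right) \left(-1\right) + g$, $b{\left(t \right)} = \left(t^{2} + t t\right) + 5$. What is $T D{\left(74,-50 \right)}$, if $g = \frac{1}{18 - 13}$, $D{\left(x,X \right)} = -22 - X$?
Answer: $- \frac{532}{5} \approx -106.4$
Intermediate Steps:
$b{\left(t \right)} = 5 + 2 t^{2}$ ($b{\left(t \right)} = \left(t^{2} + t^{2}\right) + 5 = 2 t^{2} + 5 = 5 + 2 t^{2}$)
$g = \frac{1}{5} \approx 0.2$
$T = - \frac{19}{5}$ ($T = \left(-9 + \left(5 + 2 \cdot 2^{2}\right)\right) \left(-1\right) + \frac{1}{5} = \left(-9 + \left(5 + 2 \cdot 4\right)\right) \left(-1\right) + \frac{1}{5} = \left(-9 + \left(5 + 8\right)\right) \left(-1\right) + \frac{1}{5} = \left(-9 + 13\right) \left(-1\right) + \frac{1}{5} = 4 \left(-1\right) + \frac{1}{5} = -4 + \frac{1}{5} = - \frac{19}{5} \approx -3.8$)
$T D{\left(74,-50 \right)} = - \frac{19 \left(-22 - -50\right)}{5} = - \frac{19 \left(-22 + 50\right)}{5} = \left(- \frac{19}{5}\right) 28 = - \frac{532}{5}$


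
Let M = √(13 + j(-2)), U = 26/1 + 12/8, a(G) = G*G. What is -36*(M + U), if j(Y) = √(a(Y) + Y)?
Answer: -990 - 36*√(13 + √2) ≈ -1126.7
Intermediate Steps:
a(G) = G²
j(Y) = √(Y + Y²) (j(Y) = √(Y² + Y) = √(Y + Y²))
U = 55/2 (U = 26*1 + 12*(⅛) = 26 + 3/2 = 55/2 ≈ 27.500)
M = √(13 + √2) (M = √(13 + √(-2*(1 - 2))) = √(13 + √(-2*(-1))) = √(13 + √2) ≈ 3.7966)
-36*(M + U) = -36*(√(13 + √2) + 55/2) = -36*(55/2 + √(13 + √2)) = -990 - 36*√(13 + √2)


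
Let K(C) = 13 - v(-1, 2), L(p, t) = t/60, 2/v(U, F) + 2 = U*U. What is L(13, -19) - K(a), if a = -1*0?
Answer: -919/60 ≈ -15.317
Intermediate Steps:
a = 0
v(U, F) = 2/(-2 + U**2) (v(U, F) = 2/(-2 + U*U) = 2/(-2 + U**2))
L(p, t) = t/60 (L(p, t) = t*(1/60) = t/60)
K(C) = 15 (K(C) = 13 - 2/(-2 + (-1)**2) = 13 - 2/(-2 + 1) = 13 - 2/(-1) = 13 - 2*(-1) = 13 - 1*(-2) = 13 + 2 = 15)
L(13, -19) - K(a) = (1/60)*(-19) - 1*15 = -19/60 - 15 = -919/60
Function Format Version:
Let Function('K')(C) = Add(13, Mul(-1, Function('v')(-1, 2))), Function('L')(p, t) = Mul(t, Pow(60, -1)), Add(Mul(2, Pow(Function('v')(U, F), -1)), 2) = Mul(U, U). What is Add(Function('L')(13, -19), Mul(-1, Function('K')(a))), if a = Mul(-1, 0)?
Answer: Rational(-919, 60) ≈ -15.317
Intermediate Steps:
a = 0
Function('v')(U, F) = Mul(2, Pow(Add(-2, Pow(U, 2)), -1)) (Function('v')(U, F) = Mul(2, Pow(Add(-2, Mul(U, U)), -1)) = Mul(2, Pow(Add(-2, Pow(U, 2)), -1)))
Function('L')(p, t) = Mul(Rational(1, 60), t) (Function('L')(p, t) = Mul(t, Rational(1, 60)) = Mul(Rational(1, 60), t))
Function('K')(C) = 15 (Function('K')(C) = Add(13, Mul(-1, Mul(2, Pow(Add(-2, Pow(-1, 2)), -1)))) = Add(13, Mul(-1, Mul(2, Pow(Add(-2, 1), -1)))) = Add(13, Mul(-1, Mul(2, Pow(-1, -1)))) = Add(13, Mul(-1, Mul(2, -1))) = Add(13, Mul(-1, -2)) = Add(13, 2) = 15)
Add(Function('L')(13, -19), Mul(-1, Function('K')(a))) = Add(Mul(Rational(1, 60), -19), Mul(-1, 15)) = Add(Rational(-19, 60), -15) = Rational(-919, 60)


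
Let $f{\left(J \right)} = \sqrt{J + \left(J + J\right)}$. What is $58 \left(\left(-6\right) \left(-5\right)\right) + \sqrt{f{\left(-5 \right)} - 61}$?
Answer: $1740 + \sqrt{-61 + i \sqrt{15}} \approx 1740.2 + 7.8142 i$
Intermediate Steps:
$f{\left(J \right)} = \sqrt{3} \sqrt{J}$ ($f{\left(J \right)} = \sqrt{J + 2 J} = \sqrt{3 J} = \sqrt{3} \sqrt{J}$)
$58 \left(\left(-6\right) \left(-5\right)\right) + \sqrt{f{\left(-5 \right)} - 61} = 58 \left(\left(-6\right) \left(-5\right)\right) + \sqrt{\sqrt{3} \sqrt{-5} - 61} = 58 \cdot 30 + \sqrt{\sqrt{3} i \sqrt{5} - 61} = 1740 + \sqrt{i \sqrt{15} - 61} = 1740 + \sqrt{-61 + i \sqrt{15}}$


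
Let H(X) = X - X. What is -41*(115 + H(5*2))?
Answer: -4715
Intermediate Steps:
H(X) = 0
-41*(115 + H(5*2)) = -41*(115 + 0) = -41*115 = -4715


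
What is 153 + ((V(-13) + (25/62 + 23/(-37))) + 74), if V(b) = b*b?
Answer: 907923/2294 ≈ 395.78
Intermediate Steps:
V(b) = b**2
153 + ((V(-13) + (25/62 + 23/(-37))) + 74) = 153 + (((-13)**2 + (25/62 + 23/(-37))) + 74) = 153 + ((169 + (25*(1/62) + 23*(-1/37))) + 74) = 153 + ((169 + (25/62 - 23/37)) + 74) = 153 + ((169 - 501/2294) + 74) = 153 + (387185/2294 + 74) = 153 + 556941/2294 = 907923/2294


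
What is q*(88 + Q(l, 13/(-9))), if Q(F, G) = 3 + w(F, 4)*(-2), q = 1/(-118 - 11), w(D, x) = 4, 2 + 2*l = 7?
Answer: -83/129 ≈ -0.64341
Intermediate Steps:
l = 5/2 (l = -1 + (½)*7 = -1 + 7/2 = 5/2 ≈ 2.5000)
q = -1/129 (q = 1/(-129) = -1/129 ≈ -0.0077519)
Q(F, G) = -5 (Q(F, G) = 3 + 4*(-2) = 3 - 8 = -5)
q*(88 + Q(l, 13/(-9))) = -(88 - 5)/129 = -1/129*83 = -83/129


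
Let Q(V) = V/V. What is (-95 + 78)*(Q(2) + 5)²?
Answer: -612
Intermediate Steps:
Q(V) = 1
(-95 + 78)*(Q(2) + 5)² = (-95 + 78)*(1 + 5)² = -17*6² = -17*36 = -612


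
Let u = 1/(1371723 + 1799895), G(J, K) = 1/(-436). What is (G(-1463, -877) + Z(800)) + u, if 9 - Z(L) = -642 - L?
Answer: 1003238276933/691412724 ≈ 1451.0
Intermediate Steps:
G(J, K) = -1/436
Z(L) = 651 + L (Z(L) = 9 - (-642 - L) = 9 + (642 + L) = 651 + L)
u = 1/3171618 ≈ 3.1530e-7
(G(-1463, -877) + Z(800)) + u = (-1/436 + (651 + 800)) + 1/3171618 = (-1/436 + 1451) + 1/3171618 = 632635/436 + 1/3171618 = 1003238276933/691412724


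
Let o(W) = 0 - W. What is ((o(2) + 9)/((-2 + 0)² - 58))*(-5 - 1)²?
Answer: -14/3 ≈ -4.6667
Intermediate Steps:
o(W) = -W
((o(2) + 9)/((-2 + 0)² - 58))*(-5 - 1)² = ((-1*2 + 9)/((-2 + 0)² - 58))*(-5 - 1)² = ((-2 + 9)/((-2)² - 58))*(-6)² = (7/(4 - 58))*36 = (7/(-54))*36 = (7*(-1/54))*36 = -7/54*36 = -14/3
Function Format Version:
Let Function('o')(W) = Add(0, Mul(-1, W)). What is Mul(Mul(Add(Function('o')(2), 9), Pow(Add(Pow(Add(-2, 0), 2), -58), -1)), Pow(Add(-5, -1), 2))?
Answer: Rational(-14, 3) ≈ -4.6667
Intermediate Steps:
Function('o')(W) = Mul(-1, W)
Mul(Mul(Add(Function('o')(2), 9), Pow(Add(Pow(Add(-2, 0), 2), -58), -1)), Pow(Add(-5, -1), 2)) = Mul(Mul(Add(Mul(-1, 2), 9), Pow(Add(Pow(Add(-2, 0), 2), -58), -1)), Pow(Add(-5, -1), 2)) = Mul(Mul(Add(-2, 9), Pow(Add(Pow(-2, 2), -58), -1)), Pow(-6, 2)) = Mul(Mul(7, Pow(Add(4, -58), -1)), 36) = Mul(Mul(7, Pow(-54, -1)), 36) = Mul(Mul(7, Rational(-1, 54)), 36) = Mul(Rational(-7, 54), 36) = Rational(-14, 3)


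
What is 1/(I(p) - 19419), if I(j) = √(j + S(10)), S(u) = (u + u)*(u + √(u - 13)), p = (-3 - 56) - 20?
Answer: -1/(19419 - √(121 + 20*I*√3)) ≈ -5.1525e-5 - 4.139e-9*I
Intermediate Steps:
p = -79 (p = -59 - 20 = -79)
S(u) = 2*u*(u + √(-13 + u)) (S(u) = (2*u)*(u + √(-13 + u)) = 2*u*(u + √(-13 + u)))
I(j) = √(200 + j + 20*I*√3) (I(j) = √(j + 2*10*(10 + √(-13 + 10))) = √(j + 2*10*(10 + √(-3))) = √(j + 2*10*(10 + I*√3)) = √(j + (200 + 20*I*√3)) = √(200 + j + 20*I*√3))
1/(I(p) - 19419) = 1/(√(200 - 79 + 20*I*√3) - 19419) = 1/(√(121 + 20*I*√3) - 19419) = 1/(-19419 + √(121 + 20*I*√3))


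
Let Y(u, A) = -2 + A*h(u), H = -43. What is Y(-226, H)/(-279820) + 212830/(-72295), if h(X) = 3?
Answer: -11908923991/4045917380 ≈ -2.9434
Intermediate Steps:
Y(u, A) = -2 + 3*A (Y(u, A) = -2 + A*3 = -2 + 3*A)
Y(-226, H)/(-279820) + 212830/(-72295) = (-2 + 3*(-43))/(-279820) + 212830/(-72295) = (-2 - 129)*(-1/279820) + 212830*(-1/72295) = -131*(-1/279820) - 42566/14459 = 131/279820 - 42566/14459 = -11908923991/4045917380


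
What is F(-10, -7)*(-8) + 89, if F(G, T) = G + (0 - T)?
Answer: 113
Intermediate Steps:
F(G, T) = G - T
F(-10, -7)*(-8) + 89 = (-10 - 1*(-7))*(-8) + 89 = (-10 + 7)*(-8) + 89 = -3*(-8) + 89 = 24 + 89 = 113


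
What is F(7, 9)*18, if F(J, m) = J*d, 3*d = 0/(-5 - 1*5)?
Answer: 0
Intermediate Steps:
d = 0 (d = (0/(-5 - 1*5))/3 = (0/(-5 - 5))/3 = (0/(-10))/3 = (0*(-1/10))/3 = (1/3)*0 = 0)
F(J, m) = 0 (F(J, m) = J*0 = 0)
F(7, 9)*18 = 0*18 = 0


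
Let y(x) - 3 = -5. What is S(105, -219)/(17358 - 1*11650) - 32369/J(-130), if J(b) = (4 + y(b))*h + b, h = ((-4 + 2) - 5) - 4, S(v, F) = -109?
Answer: 46186421/216904 ≈ 212.93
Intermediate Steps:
y(x) = -2 (y(x) = 3 - 5 = -2)
h = -11 (h = (-2 - 5) - 4 = -7 - 4 = -11)
J(b) = -22 + b (J(b) = (4 - 2)*(-11) + b = 2*(-11) + b = -22 + b)
S(105, -219)/(17358 - 1*11650) - 32369/J(-130) = -109/(17358 - 1*11650) - 32369/(-22 - 130) = -109/(17358 - 11650) - 32369/(-152) = -109/5708 - 32369*(-1/152) = -109*1/5708 + 32369/152 = -109/5708 + 32369/152 = 46186421/216904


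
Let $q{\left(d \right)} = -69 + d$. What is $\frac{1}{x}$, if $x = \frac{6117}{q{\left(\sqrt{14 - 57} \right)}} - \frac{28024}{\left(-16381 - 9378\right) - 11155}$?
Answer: $\frac{18457 \left(\sqrt{43} + 69 i\right)}{- 111934641 i + 14012 \sqrt{43}} \approx -0.011377 + 0.0010906 i$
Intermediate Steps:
$x = \frac{14012}{18457} + \frac{6117}{-69 + i \sqrt{43}}$ ($x = \frac{6117}{-69 + \sqrt{14 - 57}} - \frac{28024}{\left(-16381 - 9378\right) - 11155} = \frac{6117}{-69 + \sqrt{-43}} - \frac{28024}{-25759 - 11155} = \frac{6117}{-69 + i \sqrt{43}} - \frac{28024}{-36914} = \frac{6117}{-69 + i \sqrt{43}} - - \frac{14012}{18457} = \frac{6117}{-69 + i \sqrt{43}} + \frac{14012}{18457} = \frac{14012}{18457} + \frac{6117}{-69 + i \sqrt{43}} \approx -87.099 - 8.3497 i$)
$\frac{1}{x} = \frac{1}{\frac{1}{18457} \frac{1}{\sqrt{43} + 69 i} \left(- 111934641 i + 14012 \sqrt{43}\right)} = \frac{18457 \left(\sqrt{43} + 69 i\right)}{- 111934641 i + 14012 \sqrt{43}}$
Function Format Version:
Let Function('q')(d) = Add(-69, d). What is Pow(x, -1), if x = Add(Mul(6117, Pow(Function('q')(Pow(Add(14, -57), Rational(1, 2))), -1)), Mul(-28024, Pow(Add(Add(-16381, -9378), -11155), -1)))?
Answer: Mul(18457, Pow(Add(Mul(-111934641, I), Mul(14012, Pow(43, Rational(1, 2)))), -1), Add(Pow(43, Rational(1, 2)), Mul(69, I))) ≈ Add(-0.011377, Mul(0.0010906, I))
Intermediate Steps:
x = Add(Rational(14012, 18457), Mul(6117, Pow(Add(-69, Mul(I, Pow(43, Rational(1, 2)))), -1))) (x = Add(Mul(6117, Pow(Add(-69, Pow(Add(14, -57), Rational(1, 2))), -1)), Mul(-28024, Pow(Add(Add(-16381, -9378), -11155), -1))) = Add(Mul(6117, Pow(Add(-69, Pow(-43, Rational(1, 2))), -1)), Mul(-28024, Pow(Add(-25759, -11155), -1))) = Add(Mul(6117, Pow(Add(-69, Mul(I, Pow(43, Rational(1, 2)))), -1)), Mul(-28024, Pow(-36914, -1))) = Add(Mul(6117, Pow(Add(-69, Mul(I, Pow(43, Rational(1, 2)))), -1)), Mul(-28024, Rational(-1, 36914))) = Add(Mul(6117, Pow(Add(-69, Mul(I, Pow(43, Rational(1, 2)))), -1)), Rational(14012, 18457)) = Add(Rational(14012, 18457), Mul(6117, Pow(Add(-69, Mul(I, Pow(43, Rational(1, 2)))), -1))) ≈ Add(-87.099, Mul(-8.3497, I)))
Pow(x, -1) = Pow(Mul(Rational(1, 18457), Pow(Add(Pow(43, Rational(1, 2)), Mul(69, I)), -1), Add(Mul(-111934641, I), Mul(14012, Pow(43, Rational(1, 2))))), -1) = Mul(18457, Pow(Add(Mul(-111934641, I), Mul(14012, Pow(43, Rational(1, 2)))), -1), Add(Pow(43, Rational(1, 2)), Mul(69, I)))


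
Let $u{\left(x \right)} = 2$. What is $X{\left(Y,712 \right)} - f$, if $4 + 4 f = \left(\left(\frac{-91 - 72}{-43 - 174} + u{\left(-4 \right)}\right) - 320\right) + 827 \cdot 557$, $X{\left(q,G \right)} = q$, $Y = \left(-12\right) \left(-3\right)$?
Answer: $- \frac{24964426}{217} \approx -1.1504 \cdot 10^{5}$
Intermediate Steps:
$Y = 36$
$f = \frac{24972238}{217}$ ($f = -1 + \frac{\left(\left(\frac{-91 - 72}{-43 - 174} + 2\right) - 320\right) + 827 \cdot 557}{4} = -1 + \frac{\left(\left(- \frac{163}{-217} + 2\right) - 320\right) + 460639}{4} = -1 + \frac{\left(\left(\left(-163\right) \left(- \frac{1}{217}\right) + 2\right) - 320\right) + 460639}{4} = -1 + \frac{\left(\left(\frac{163}{217} + 2\right) - 320\right) + 460639}{4} = -1 + \frac{\left(\frac{597}{217} - 320\right) + 460639}{4} = -1 + \frac{- \frac{68843}{217} + 460639}{4} = -1 + \frac{1}{4} \cdot \frac{99889820}{217} = -1 + \frac{24972455}{217} = \frac{24972238}{217} \approx 1.1508 \cdot 10^{5}$)
$X{\left(Y,712 \right)} - f = 36 - \frac{24972238}{217} = - \frac{24964426}{217}$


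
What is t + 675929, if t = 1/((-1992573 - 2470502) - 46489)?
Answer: 3048145084955/4509564 ≈ 6.7593e+5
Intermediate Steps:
t = -1/4509564 (t = 1/(-4463075 - 46489) = 1/(-4509564) = -1/4509564 ≈ -2.2175e-7)
t + 675929 = -1/4509564 + 675929 = 3048145084955/4509564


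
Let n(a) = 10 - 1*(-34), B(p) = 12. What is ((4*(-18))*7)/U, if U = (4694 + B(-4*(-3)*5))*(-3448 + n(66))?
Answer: 63/2002403 ≈ 3.1462e-5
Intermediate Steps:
n(a) = 44 (n(a) = 10 + 34 = 44)
U = -16019224 (U = (4694 + 12)*(-3448 + 44) = 4706*(-3404) = -16019224)
((4*(-18))*7)/U = ((4*(-18))*7)/(-16019224) = -72*7*(-1/16019224) = -504*(-1/16019224) = 63/2002403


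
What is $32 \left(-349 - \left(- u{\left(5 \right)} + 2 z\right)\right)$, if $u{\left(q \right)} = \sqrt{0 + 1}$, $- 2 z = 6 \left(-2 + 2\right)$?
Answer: $-11136$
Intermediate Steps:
$z = 0$ ($z = - \frac{6 \left(-2 + 2\right)}{2} = - \frac{6 \cdot 0}{2} = \left(- \frac{1}{2}\right) 0 = 0$)
$u{\left(q \right)} = 1$ ($u{\left(q \right)} = \sqrt{1} = 1$)
$32 \left(-349 - \left(- u{\left(5 \right)} + 2 z\right)\right) = 32 \left(-349 + \left(\left(-2\right) 0 + 1\right)\right) = 32 \left(-349 + \left(0 + 1\right)\right) = 32 \left(-349 + 1\right) = 32 \left(-348\right) = -11136$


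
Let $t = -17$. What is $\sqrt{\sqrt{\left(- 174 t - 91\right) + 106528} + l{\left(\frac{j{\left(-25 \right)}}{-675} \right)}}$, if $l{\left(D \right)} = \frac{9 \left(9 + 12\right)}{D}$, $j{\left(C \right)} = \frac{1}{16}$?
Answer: $\sqrt{-2041200 + 3 \sqrt{12155}} \approx 1428.6 i$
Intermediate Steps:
$j{\left(C \right)} = \frac{1}{16}$
$l{\left(D \right)} = \frac{189}{D}$ ($l{\left(D \right)} = \frac{9 \cdot 21}{D} = \frac{189}{D}$)
$\sqrt{\sqrt{\left(- 174 t - 91\right) + 106528} + l{\left(\frac{j{\left(-25 \right)}}{-675} \right)}} = \sqrt{\sqrt{\left(\left(-174\right) \left(-17\right) - 91\right) + 106528} + \frac{189}{\frac{1}{16} \frac{1}{-675}}} = \sqrt{\sqrt{\left(2958 - 91\right) + 106528} + \frac{189}{\frac{1}{16} \left(- \frac{1}{675}\right)}} = \sqrt{\sqrt{2867 + 106528} + \frac{189}{- \frac{1}{10800}}} = \sqrt{\sqrt{109395} + 189 \left(-10800\right)} = \sqrt{3 \sqrt{12155} - 2041200} = \sqrt{-2041200 + 3 \sqrt{12155}}$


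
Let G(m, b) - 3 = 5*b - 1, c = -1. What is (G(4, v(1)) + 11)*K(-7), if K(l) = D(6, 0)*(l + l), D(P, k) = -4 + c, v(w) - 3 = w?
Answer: 2310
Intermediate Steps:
v(w) = 3 + w
G(m, b) = 2 + 5*b (G(m, b) = 3 + (5*b - 1) = 3 + (-1 + 5*b) = 2 + 5*b)
D(P, k) = -5 (D(P, k) = -4 - 1 = -5)
K(l) = -10*l (K(l) = -5*(l + l) = -10*l)
(G(4, v(1)) + 11)*K(-7) = ((2 + 5*(3 + 1)) + 11)*(-10*(-7)) = ((2 + 5*4) + 11)*70 = ((2 + 20) + 11)*70 = (22 + 11)*70 = 33*70 = 2310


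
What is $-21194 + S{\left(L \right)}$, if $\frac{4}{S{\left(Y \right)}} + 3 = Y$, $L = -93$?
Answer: $- \frac{508657}{24} \approx -21194.0$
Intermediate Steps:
$S{\left(Y \right)} = \frac{4}{-3 + Y}$
$-21194 + S{\left(L \right)} = -21194 + \frac{4}{-3 - 93} = -21194 + \frac{4}{-96} = -21194 + 4 \left(- \frac{1}{96}\right) = -21194 - \frac{1}{24} = - \frac{508657}{24}$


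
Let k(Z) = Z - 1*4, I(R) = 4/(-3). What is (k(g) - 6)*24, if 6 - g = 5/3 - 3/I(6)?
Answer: -190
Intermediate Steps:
I(R) = -4/3 (I(R) = 4*(-⅓) = -4/3)
g = 25/12 (g = 6 - (5/3 - 3/(-4/3)) = 6 - (5*(⅓) - 3*(-¾)) = 6 - (5/3 + 9/4) = 6 - 1*47/12 = 6 - 47/12 = 25/12 ≈ 2.0833)
k(Z) = -4 + Z (k(Z) = Z - 4 = -4 + Z)
(k(g) - 6)*24 = ((-4 + 25/12) - 6)*24 = (-23/12 - 6)*24 = -95/12*24 = -190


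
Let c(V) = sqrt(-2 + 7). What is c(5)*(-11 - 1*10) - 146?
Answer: -146 - 21*sqrt(5) ≈ -192.96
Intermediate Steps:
c(V) = sqrt(5)
c(5)*(-11 - 1*10) - 146 = sqrt(5)*(-11 - 1*10) - 146 = sqrt(5)*(-11 - 10) - 146 = sqrt(5)*(-21) - 146 = -21*sqrt(5) - 146 = -146 - 21*sqrt(5)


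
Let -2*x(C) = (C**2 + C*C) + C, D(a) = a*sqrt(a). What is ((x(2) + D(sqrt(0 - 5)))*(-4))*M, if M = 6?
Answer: 120 - 24*(-5)**(3/4) ≈ 176.74 - 56.745*I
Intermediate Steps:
D(a) = a**(3/2)
x(C) = -C**2 - C/2 (x(C) = -((C**2 + C*C) + C)/2 = -((C**2 + C**2) + C)/2 = -(2*C**2 + C)/2 = -(C + 2*C**2)/2 = -C**2 - C/2)
((x(2) + D(sqrt(0 - 5)))*(-4))*M = ((-1*2*(1/2 + 2) + (sqrt(0 - 5))**(3/2))*(-4))*6 = ((-1*2*5/2 + (sqrt(-5))**(3/2))*(-4))*6 = ((-5 + (I*sqrt(5))**(3/2))*(-4))*6 = ((-5 + 5**(3/4)*I**(3/2))*(-4))*6 = (20 - 4*5**(3/4)*I**(3/2))*6 = 120 - 24*5**(3/4)*I**(3/2)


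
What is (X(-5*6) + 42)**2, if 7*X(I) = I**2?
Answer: 1425636/49 ≈ 29095.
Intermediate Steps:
X(I) = I**2/7
(X(-5*6) + 42)**2 = ((-5*6)**2/7 + 42)**2 = ((1/7)*(-30)**2 + 42)**2 = ((1/7)*900 + 42)**2 = (900/7 + 42)**2 = (1194/7)**2 = 1425636/49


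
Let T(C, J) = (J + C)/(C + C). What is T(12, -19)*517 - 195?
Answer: -8299/24 ≈ -345.79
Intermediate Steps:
T(C, J) = (C + J)/(2*C) (T(C, J) = (C + J)/((2*C)) = (C + J)*(1/(2*C)) = (C + J)/(2*C))
T(12, -19)*517 - 195 = ((½)*(12 - 19)/12)*517 - 195 = ((½)*(1/12)*(-7))*517 - 195 = -7/24*517 - 195 = -3619/24 - 195 = -8299/24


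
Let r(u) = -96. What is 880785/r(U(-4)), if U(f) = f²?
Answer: -293595/32 ≈ -9174.8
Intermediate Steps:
880785/r(U(-4)) = 880785/(-96) = 880785*(-1/96) = -293595/32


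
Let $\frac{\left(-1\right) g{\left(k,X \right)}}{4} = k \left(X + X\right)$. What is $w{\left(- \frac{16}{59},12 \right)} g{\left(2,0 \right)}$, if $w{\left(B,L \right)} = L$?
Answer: $0$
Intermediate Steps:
$g{\left(k,X \right)} = - 8 X k$ ($g{\left(k,X \right)} = - 4 k \left(X + X\right) = - 4 k 2 X = - 4 \cdot 2 X k = - 8 X k$)
$w{\left(- \frac{16}{59},12 \right)} g{\left(2,0 \right)} = 12 \left(\left(-8\right) 0 \cdot 2\right) = 12 \cdot 0 = 0$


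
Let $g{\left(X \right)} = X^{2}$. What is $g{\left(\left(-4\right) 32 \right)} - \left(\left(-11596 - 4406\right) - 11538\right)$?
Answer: $43924$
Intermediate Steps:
$g{\left(\left(-4\right) 32 \right)} - \left(\left(-11596 - 4406\right) - 11538\right) = \left(\left(-4\right) 32\right)^{2} - \left(\left(-11596 - 4406\right) - 11538\right) = \left(-128\right)^{2} - \left(-16002 - 11538\right) = 16384 - -27540 = 16384 + 27540 = 43924$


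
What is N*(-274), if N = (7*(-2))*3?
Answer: 11508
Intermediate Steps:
N = -42 (N = -14*3 = -42)
N*(-274) = -42*(-274) = 11508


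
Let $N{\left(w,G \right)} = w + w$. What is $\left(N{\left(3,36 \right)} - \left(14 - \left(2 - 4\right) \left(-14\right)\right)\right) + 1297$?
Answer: $1317$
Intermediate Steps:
$N{\left(w,G \right)} = 2 w$
$\left(N{\left(3,36 \right)} - \left(14 - \left(2 - 4\right) \left(-14\right)\right)\right) + 1297 = \left(2 \cdot 3 - \left(14 - \left(2 - 4\right) \left(-14\right)\right)\right) + 1297 = \left(6 - -14\right) + 1297 = \left(6 + \left(28 - 14\right)\right) + 1297 = \left(6 + 14\right) + 1297 = 20 + 1297 = 1317$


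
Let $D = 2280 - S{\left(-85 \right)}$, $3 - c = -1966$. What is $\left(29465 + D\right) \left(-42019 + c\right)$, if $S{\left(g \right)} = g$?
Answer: $-1274791500$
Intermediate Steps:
$c = 1969$ ($c = 3 - -1966 = 3 + 1966 = 1969$)
$D = 2365$ ($D = 2280 - -85 = 2280 + 85 = 2365$)
$\left(29465 + D\right) \left(-42019 + c\right) = \left(29465 + 2365\right) \left(-42019 + 1969\right) = 31830 \left(-40050\right) = -1274791500$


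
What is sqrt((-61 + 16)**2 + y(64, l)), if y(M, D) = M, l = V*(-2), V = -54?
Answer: sqrt(2089) ≈ 45.706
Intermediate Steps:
l = 108 (l = -54*(-2) = 108)
sqrt((-61 + 16)**2 + y(64, l)) = sqrt((-61 + 16)**2 + 64) = sqrt((-45)**2 + 64) = sqrt(2025 + 64) = sqrt(2089)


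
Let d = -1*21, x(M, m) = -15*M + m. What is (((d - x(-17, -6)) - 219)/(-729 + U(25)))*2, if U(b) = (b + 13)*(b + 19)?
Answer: -978/943 ≈ -1.0371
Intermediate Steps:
x(M, m) = m - 15*M
U(b) = (13 + b)*(19 + b)
d = -21
(((d - x(-17, -6)) - 219)/(-729 + U(25)))*2 = (((-21 - (-6 - 15*(-17))) - 219)/(-729 + (247 + 25² + 32*25)))*2 = (((-21 - (-6 + 255)) - 219)/(-729 + (247 + 625 + 800)))*2 = (((-21 - 1*249) - 219)/(-729 + 1672))*2 = (((-21 - 249) - 219)/943)*2 = ((-270 - 219)*(1/943))*2 = -489*1/943*2 = -489/943*2 = -978/943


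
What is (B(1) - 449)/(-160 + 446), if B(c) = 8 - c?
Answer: -17/11 ≈ -1.5455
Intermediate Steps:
(B(1) - 449)/(-160 + 446) = ((8 - 1*1) - 449)/(-160 + 446) = ((8 - 1) - 449)/286 = (7 - 449)*(1/286) = -442*1/286 = -17/11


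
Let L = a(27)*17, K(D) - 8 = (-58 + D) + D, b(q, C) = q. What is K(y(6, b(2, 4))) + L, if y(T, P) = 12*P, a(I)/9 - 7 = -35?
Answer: -4286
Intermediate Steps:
a(I) = -252 (a(I) = 63 + 9*(-35) = 63 - 315 = -252)
K(D) = -50 + 2*D (K(D) = 8 + ((-58 + D) + D) = 8 + (-58 + 2*D) = -50 + 2*D)
L = -4284 (L = -252*17 = -4284)
K(y(6, b(2, 4))) + L = (-50 + 2*(12*2)) - 4284 = (-50 + 2*24) - 4284 = (-50 + 48) - 4284 = -2 - 4284 = -4286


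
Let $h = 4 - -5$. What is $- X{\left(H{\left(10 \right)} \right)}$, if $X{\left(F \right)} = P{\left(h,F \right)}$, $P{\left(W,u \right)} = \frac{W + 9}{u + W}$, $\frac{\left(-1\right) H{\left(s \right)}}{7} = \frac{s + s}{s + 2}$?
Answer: $\frac{27}{4} \approx 6.75$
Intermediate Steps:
$h = 9$ ($h = 4 + 5 = 9$)
$H{\left(s \right)} = - \frac{14 s}{2 + s}$ ($H{\left(s \right)} = - 7 \frac{s + s}{s + 2} = - 7 \frac{2 s}{2 + s} = - \frac{14 s}{2 + s}$)
$P{\left(W,u \right)} = \frac{9 + W}{W + u}$
$X{\left(F \right)} = \frac{18}{9 + F}$ ($X{\left(F \right)} = \frac{9 + 9}{9 + F} = \frac{1}{9 + F} 18 = \frac{18}{9 + F}$)
$- X{\left(H{\left(10 \right)} \right)} = - \frac{18}{9 - \frac{140}{2 + 10}} = - \frac{18}{9 - \frac{140}{12}} = - \frac{18}{9 - 140 \cdot \frac{1}{12}} = - \frac{18}{9 - \frac{35}{3}} = - \frac{18}{- \frac{8}{3}} = - \frac{18 \left(-3\right)}{8} = \left(-1\right) \left(- \frac{27}{4}\right) = \frac{27}{4}$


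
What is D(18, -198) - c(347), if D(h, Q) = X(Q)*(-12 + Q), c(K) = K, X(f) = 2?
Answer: -767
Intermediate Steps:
D(h, Q) = -24 + 2*Q (D(h, Q) = 2*(-12 + Q) = -24 + 2*Q)
D(18, -198) - c(347) = (-24 + 2*(-198)) - 1*347 = (-24 - 396) - 347 = -420 - 347 = -767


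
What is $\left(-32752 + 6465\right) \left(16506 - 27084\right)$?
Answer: $278063886$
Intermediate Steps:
$\left(-32752 + 6465\right) \left(16506 - 27084\right) = \left(-26287\right) \left(-10578\right) = 278063886$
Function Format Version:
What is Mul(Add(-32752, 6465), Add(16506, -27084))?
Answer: 278063886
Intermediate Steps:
Mul(Add(-32752, 6465), Add(16506, -27084)) = Mul(-26287, -10578) = 278063886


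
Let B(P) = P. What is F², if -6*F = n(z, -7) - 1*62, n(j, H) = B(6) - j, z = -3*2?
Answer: 625/9 ≈ 69.444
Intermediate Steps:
z = -6
n(j, H) = 6 - j
F = 25/3 (F = -((6 - 1*(-6)) - 1*62)/6 = -((6 + 6) - 62)/6 = -(12 - 62)/6 = -⅙*(-50) = 25/3 ≈ 8.3333)
F² = (25/3)² = 625/9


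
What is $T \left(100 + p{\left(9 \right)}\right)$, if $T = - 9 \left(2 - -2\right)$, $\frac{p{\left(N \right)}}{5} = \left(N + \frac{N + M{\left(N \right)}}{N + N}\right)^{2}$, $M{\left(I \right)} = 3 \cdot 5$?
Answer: $-22820$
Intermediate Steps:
$M{\left(I \right)} = 15$
$p{\left(N \right)} = 5 \left(N + \frac{15 + N}{2 N}\right)^{2}$ ($p{\left(N \right)} = 5 \left(N + \frac{N + 15}{N + N}\right)^{2} = 5 \left(N + \frac{15 + N}{2 N}\right)^{2}$)
$T = -36$ ($T = - 9 \left(2 + 2\right) = \left(-9\right) 4 = -36$)
$T \left(100 + p{\left(9 \right)}\right) = - 36 \left(100 + \frac{5 \left(15 + 9 + 2 \cdot 9^{2}\right)^{2}}{4 \cdot 81}\right) = - 36 \left(100 + \frac{5}{4} \cdot \frac{1}{81} \left(15 + 9 + 2 \cdot 81\right)^{2}\right) = - 36 \left(100 + \frac{5}{4} \cdot \frac{1}{81} \left(15 + 9 + 162\right)^{2}\right) = - 36 \left(100 + \frac{5}{4} \cdot \frac{1}{81} \cdot 186^{2}\right) = - 36 \left(100 + \frac{5}{4} \cdot \frac{1}{81} \cdot 34596\right) = - 36 \left(100 + \frac{4805}{9}\right) = \left(-36\right) \frac{5705}{9} = -22820$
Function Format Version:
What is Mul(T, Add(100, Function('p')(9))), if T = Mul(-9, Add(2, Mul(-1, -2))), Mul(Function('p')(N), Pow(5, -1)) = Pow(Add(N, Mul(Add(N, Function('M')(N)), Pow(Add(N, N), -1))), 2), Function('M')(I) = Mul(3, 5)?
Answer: -22820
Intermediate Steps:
Function('M')(I) = 15
Function('p')(N) = Mul(5, Pow(Add(N, Mul(Rational(1, 2), Pow(N, -1), Add(15, N))), 2)) (Function('p')(N) = Mul(5, Pow(Add(N, Mul(Add(N, 15), Pow(Add(N, N), -1))), 2)) = Mul(5, Pow(Add(N, Mul(Add(15, N), Pow(Mul(2, N), -1))), 2)) = Mul(5, Pow(Add(N, Mul(Add(15, N), Mul(Rational(1, 2), Pow(N, -1)))), 2)) = Mul(5, Pow(Add(N, Mul(Rational(1, 2), Pow(N, -1), Add(15, N))), 2)))
T = -36 (T = Mul(-9, Add(2, 2)) = Mul(-9, 4) = -36)
Mul(T, Add(100, Function('p')(9))) = Mul(-36, Add(100, Mul(Rational(5, 4), Pow(9, -2), Pow(Add(15, 9, Mul(2, Pow(9, 2))), 2)))) = Mul(-36, Add(100, Mul(Rational(5, 4), Rational(1, 81), Pow(Add(15, 9, Mul(2, 81)), 2)))) = Mul(-36, Add(100, Mul(Rational(5, 4), Rational(1, 81), Pow(Add(15, 9, 162), 2)))) = Mul(-36, Add(100, Mul(Rational(5, 4), Rational(1, 81), Pow(186, 2)))) = Mul(-36, Add(100, Mul(Rational(5, 4), Rational(1, 81), 34596))) = Mul(-36, Add(100, Rational(4805, 9))) = Mul(-36, Rational(5705, 9)) = -22820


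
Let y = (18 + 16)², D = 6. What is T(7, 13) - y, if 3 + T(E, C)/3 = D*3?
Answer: -1111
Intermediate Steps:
T(E, C) = 45 (T(E, C) = -9 + 3*(6*3) = -9 + 3*18 = -9 + 54 = 45)
y = 1156 (y = 34² = 1156)
T(7, 13) - y = 45 - 1*1156 = 45 - 1156 = -1111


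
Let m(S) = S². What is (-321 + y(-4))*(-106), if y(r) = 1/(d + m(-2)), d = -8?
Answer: 68105/2 ≈ 34053.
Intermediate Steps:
y(r) = -¼ (y(r) = 1/(-8 + (-2)²) = 1/(-8 + 4) = 1/(-4) = -¼)
(-321 + y(-4))*(-106) = (-321 - ¼)*(-106) = -1285/4*(-106) = 68105/2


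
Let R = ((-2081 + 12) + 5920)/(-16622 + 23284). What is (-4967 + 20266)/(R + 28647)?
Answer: 101921938/190850165 ≈ 0.53404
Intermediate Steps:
R = 3851/6662 (R = (-2069 + 5920)/6662 = 3851*(1/6662) = 3851/6662 ≈ 0.57805)
(-4967 + 20266)/(R + 28647) = (-4967 + 20266)/(3851/6662 + 28647) = 15299/(190850165/6662) = 15299*(6662/190850165) = 101921938/190850165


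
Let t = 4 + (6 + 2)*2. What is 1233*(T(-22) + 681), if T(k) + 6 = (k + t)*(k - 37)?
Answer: 977769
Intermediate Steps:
t = 20 (t = 4 + 8*2 = 4 + 16 = 20)
T(k) = -6 + (-37 + k)*(20 + k) (T(k) = -6 + (k + 20)*(k - 37) = -6 + (20 + k)*(-37 + k) = -6 + (-37 + k)*(20 + k))
1233*(T(-22) + 681) = 1233*((-746 + (-22)**2 - 17*(-22)) + 681) = 1233*((-746 + 484 + 374) + 681) = 1233*(112 + 681) = 1233*793 = 977769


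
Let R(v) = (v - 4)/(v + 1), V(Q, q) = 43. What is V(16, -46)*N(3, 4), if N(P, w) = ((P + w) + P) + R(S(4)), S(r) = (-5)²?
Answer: 12083/26 ≈ 464.73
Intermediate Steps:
S(r) = 25
R(v) = (-4 + v)/(1 + v)
N(P, w) = 21/26 + w + 2*P (N(P, w) = ((P + w) + P) + (-4 + 25)/(1 + 25) = (w + 2*P) + 21/26 = 21/26 + w + 2*P)
V(16, -46)*N(3, 4) = 43*(21/26 + 4 + 2*3) = 43*(21/26 + 4 + 6) = 43*(281/26) = 12083/26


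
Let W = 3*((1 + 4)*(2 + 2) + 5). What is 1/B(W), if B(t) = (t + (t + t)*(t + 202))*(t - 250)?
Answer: -1/7284375 ≈ -1.3728e-7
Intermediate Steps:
W = 75 (W = 3*(5*4 + 5) = 3*(20 + 5) = 3*25 = 75)
B(t) = (-250 + t)*(t + 2*t*(202 + t)) (B(t) = (t + (2*t)*(202 + t))*(-250 + t) = (t + 2*t*(202 + t))*(-250 + t) = (-250 + t)*(t + 2*t*(202 + t)))
1/B(W) = 1/(75*(-101250 - 95*75 + 2*75²)) = 1/(75*(-101250 - 7125 + 2*5625)) = 1/(75*(-101250 - 7125 + 11250)) = 1/(75*(-97125)) = 1/(-7284375) = -1/7284375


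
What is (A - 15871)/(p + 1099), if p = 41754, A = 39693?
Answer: 23822/42853 ≈ 0.55590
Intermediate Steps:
(A - 15871)/(p + 1099) = (39693 - 15871)/(41754 + 1099) = 23822/42853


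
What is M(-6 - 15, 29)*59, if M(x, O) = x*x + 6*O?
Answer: 36285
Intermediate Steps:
M(x, O) = x² + 6*O
M(-6 - 15, 29)*59 = ((-6 - 15)² + 6*29)*59 = ((-21)² + 174)*59 = (441 + 174)*59 = 615*59 = 36285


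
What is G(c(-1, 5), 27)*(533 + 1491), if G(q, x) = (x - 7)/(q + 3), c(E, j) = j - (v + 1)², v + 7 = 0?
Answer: -10120/7 ≈ -1445.7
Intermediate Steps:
v = -7 (v = -7 + 0 = -7)
c(E, j) = -36 + j (c(E, j) = j - (-7 + 1)² = j - 1*(-6)² = j - 1*36 = j - 36 = -36 + j)
G(q, x) = (-7 + x)/(3 + q)
G(c(-1, 5), 27)*(533 + 1491) = ((-7 + 27)/(3 + (-36 + 5)))*(533 + 1491) = (20/(3 - 31))*2024 = (20/(-28))*2024 = -1/28*20*2024 = -5/7*2024 = -10120/7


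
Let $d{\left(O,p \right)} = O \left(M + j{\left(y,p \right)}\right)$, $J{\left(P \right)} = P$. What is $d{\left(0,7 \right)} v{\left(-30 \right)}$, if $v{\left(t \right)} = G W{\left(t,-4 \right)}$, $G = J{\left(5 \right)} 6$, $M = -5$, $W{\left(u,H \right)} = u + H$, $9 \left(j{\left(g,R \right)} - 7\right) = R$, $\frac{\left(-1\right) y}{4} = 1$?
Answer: $0$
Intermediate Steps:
$y = -4$ ($y = \left(-4\right) 1 = -4$)
$j{\left(g,R \right)} = 7 + \frac{R}{9}$
$W{\left(u,H \right)} = H + u$
$G = 30$ ($G = 5 \cdot 6 = 30$)
$v{\left(t \right)} = -120 + 30 t$ ($v{\left(t \right)} = 30 \left(-4 + t\right) = -120 + 30 t$)
$d{\left(O,p \right)} = O \left(2 + \frac{p}{9}\right)$ ($d{\left(O,p \right)} = O \left(-5 + \left(7 + \frac{p}{9}\right)\right) = O \left(2 + \frac{p}{9}\right)$)
$d{\left(0,7 \right)} v{\left(-30 \right)} = \frac{1}{9} \cdot 0 \left(18 + 7\right) \left(-120 + 30 \left(-30\right)\right) = \frac{1}{9} \cdot 0 \cdot 25 \left(-120 - 900\right) = 0 \left(-1020\right) = 0$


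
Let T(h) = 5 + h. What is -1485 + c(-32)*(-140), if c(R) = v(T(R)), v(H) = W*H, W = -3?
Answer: -12825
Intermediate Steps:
v(H) = -3*H
c(R) = -15 - 3*R (c(R) = -3*(5 + R) = -15 - 3*R)
-1485 + c(-32)*(-140) = -1485 + (-15 - 3*(-32))*(-140) = -1485 + (-15 + 96)*(-140) = -1485 + 81*(-140) = -1485 - 11340 = -12825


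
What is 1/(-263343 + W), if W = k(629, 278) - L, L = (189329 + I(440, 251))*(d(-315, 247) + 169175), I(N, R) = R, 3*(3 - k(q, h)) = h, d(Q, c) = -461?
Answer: -3/95955190658 ≈ -3.1265e-11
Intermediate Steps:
k(q, h) = 3 - h/3
L = 31984800120 (L = (189329 + 251)*(-461 + 169175) = 189580*168714 = 31984800120)
W = -95954400629/3 (W = (3 - 1/3*278) - 1*31984800120 = (3 - 278/3) - 31984800120 = -269/3 - 31984800120 = -95954400629/3 ≈ -3.1985e+10)
1/(-263343 + W) = 1/(-263343 - 95954400629/3) = 1/(-95955190658/3) = -3/95955190658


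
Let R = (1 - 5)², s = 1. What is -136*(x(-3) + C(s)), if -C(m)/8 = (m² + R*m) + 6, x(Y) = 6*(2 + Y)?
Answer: 25840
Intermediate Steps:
x(Y) = 12 + 6*Y
R = 16 (R = (-4)² = 16)
C(m) = -48 - 128*m - 8*m² (C(m) = -8*((m² + 16*m) + 6) = -8*(6 + m² + 16*m) = -48 - 128*m - 8*m²)
-136*(x(-3) + C(s)) = -136*((12 + 6*(-3)) + (-48 - 128*1 - 8*1²)) = -136*((12 - 18) + (-48 - 128 - 8*1)) = -136*(-6 + (-48 - 128 - 8)) = -136*(-6 - 184) = -136*(-190) = 25840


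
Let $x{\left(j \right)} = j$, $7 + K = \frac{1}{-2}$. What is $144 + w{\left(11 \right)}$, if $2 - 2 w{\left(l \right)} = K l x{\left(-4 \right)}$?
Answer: $-20$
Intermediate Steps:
$K = - \frac{15}{2}$ ($K = -7 + \frac{1}{-2} = -7 - \frac{1}{2} = - \frac{15}{2} \approx -7.5$)
$w{\left(l \right)} = 1 - 15 l$ ($w{\left(l \right)} = 1 - \frac{- \frac{15 l}{2} \left(-4\right)}{2} = 1 - \frac{30 l}{2} = 1 - 15 l$)
$144 + w{\left(11 \right)} = 144 + \left(1 - 165\right) = 144 - 164 = -20$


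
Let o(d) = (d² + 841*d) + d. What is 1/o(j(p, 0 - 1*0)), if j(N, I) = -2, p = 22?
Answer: -1/1680 ≈ -0.00059524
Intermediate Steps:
o(d) = d² + 842*d
1/o(j(p, 0 - 1*0)) = 1/(-2*(842 - 2)) = 1/(-2*840) = 1/(-1680) = -1/1680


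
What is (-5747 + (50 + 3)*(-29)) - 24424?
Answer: -31708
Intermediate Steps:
(-5747 + (50 + 3)*(-29)) - 24424 = (-5747 + 53*(-29)) - 24424 = (-5747 - 1537) - 24424 = -7284 - 24424 = -31708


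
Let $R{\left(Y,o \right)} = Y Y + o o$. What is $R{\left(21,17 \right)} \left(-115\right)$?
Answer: $-83950$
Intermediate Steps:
$R{\left(Y,o \right)} = Y^{2} + o^{2}$
$R{\left(21,17 \right)} \left(-115\right) = \left(21^{2} + 17^{2}\right) \left(-115\right) = \left(441 + 289\right) \left(-115\right) = 730 \left(-115\right) = -83950$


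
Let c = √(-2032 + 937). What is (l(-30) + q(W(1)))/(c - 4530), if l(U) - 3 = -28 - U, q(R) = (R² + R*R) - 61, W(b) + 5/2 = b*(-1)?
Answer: 9513/1368133 + 21*I*√1095/13681330 ≈ 0.0069533 + 5.0792e-5*I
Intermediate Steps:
W(b) = -5/2 - b (W(b) = -5/2 + b*(-1) = -5/2 - b)
q(R) = -61 + 2*R² (q(R) = (R² + R²) - 61 = 2*R² - 61 = -61 + 2*R²)
c = I*√1095 (c = √(-1095) = I*√1095 ≈ 33.091*I)
l(U) = -25 - U (l(U) = 3 + (-28 - U) = -25 - U)
(l(-30) + q(W(1)))/(c - 4530) = ((-25 - 1*(-30)) + (-61 + 2*(-5/2 - 1*1)²))/(I*√1095 - 4530) = ((-25 + 30) + (-61 + 2*(-5/2 - 1)²))/(-4530 + I*√1095) = (5 + (-61 + 2*(-7/2)²))/(-4530 + I*√1095) = (5 + (-61 + 2*(49/4)))/(-4530 + I*√1095) = (5 + (-61 + 49/2))/(-4530 + I*√1095) = (5 - 73/2)/(-4530 + I*√1095) = -63/(2*(-4530 + I*√1095))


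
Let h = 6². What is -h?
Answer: -36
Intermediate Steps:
h = 36
-h = -1*36 = -36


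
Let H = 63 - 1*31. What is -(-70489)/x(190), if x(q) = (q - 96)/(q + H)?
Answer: 7824279/47 ≈ 1.6647e+5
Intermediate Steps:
H = 32 (H = 63 - 31 = 32)
x(q) = (-96 + q)/(32 + q) (x(q) = (q - 96)/(q + 32) = (-96 + q)/(32 + q))
-(-70489)/x(190) = -(-70489)/((-96 + 190)/(32 + 190)) = -(-70489)/(94/222) = -(-70489)/((1/222)*94) = -(-70489)/47/111 = -(-70489)*111/47 = -1*(-7824279/47) = 7824279/47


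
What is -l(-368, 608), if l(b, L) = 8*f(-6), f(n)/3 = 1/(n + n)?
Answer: 2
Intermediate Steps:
f(n) = 3/(2*n) (f(n) = 3/(n + n) = 3/((2*n)) = 3*(1/(2*n)) = 3/(2*n))
l(b, L) = -2 (l(b, L) = 8*((3/2)/(-6)) = 8*((3/2)*(-1/6)) = 8*(-1/4) = -2)
-l(-368, 608) = -1*(-2) = 2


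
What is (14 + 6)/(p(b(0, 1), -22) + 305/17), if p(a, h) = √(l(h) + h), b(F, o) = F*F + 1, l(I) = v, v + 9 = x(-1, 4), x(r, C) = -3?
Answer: 103700/102851 - 5780*I*√34/102851 ≈ 1.0083 - 0.32769*I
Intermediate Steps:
v = -12 (v = -9 - 3 = -12)
l(I) = -12
b(F, o) = 1 + F² (b(F, o) = F² + 1 = 1 + F²)
p(a, h) = √(-12 + h)
(14 + 6)/(p(b(0, 1), -22) + 305/17) = (14 + 6)/(√(-12 - 22) + 305/17) = 20/(√(-34) + 305*(1/17)) = 20/(I*√34 + 305/17) = 20/(305/17 + I*√34)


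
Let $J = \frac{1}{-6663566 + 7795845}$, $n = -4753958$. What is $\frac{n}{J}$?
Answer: $-5382806810282$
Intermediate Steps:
$J = \frac{1}{1132279} \approx 8.8317 \cdot 10^{-7}$
$\frac{n}{J} = - 4753958 \frac{1}{\frac{1}{1132279}} = \left(-4753958\right) 1132279 = -5382806810282$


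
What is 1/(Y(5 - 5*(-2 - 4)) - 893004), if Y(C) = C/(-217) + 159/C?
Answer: -1085/968904586 ≈ -1.1198e-6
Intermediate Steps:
Y(C) = 159/C - C/217 (Y(C) = C*(-1/217) + 159/C = -C/217 + 159/C = 159/C - C/217)
1/(Y(5 - 5*(-2 - 4)) - 893004) = 1/((159/(5 - 5*(-2 - 4)) - (5 - 5*(-2 - 4))/217) - 893004) = 1/((159/(5 - 5*(-6)) - (5 - 5*(-6))/217) - 893004) = 1/((159/(5 + 30) - (5 + 30)/217) - 893004) = 1/((159/35 - 1/217*35) - 893004) = 1/((159*(1/35) - 5/31) - 893004) = 1/((159/35 - 5/31) - 893004) = 1/(4754/1085 - 893004) = 1/(-968904586/1085) = -1085/968904586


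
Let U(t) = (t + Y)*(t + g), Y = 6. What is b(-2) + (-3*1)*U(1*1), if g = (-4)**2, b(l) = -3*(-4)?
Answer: -345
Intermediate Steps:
b(l) = 12
g = 16
U(t) = (6 + t)*(16 + t) (U(t) = (t + 6)*(t + 16) = (6 + t)*(16 + t))
b(-2) + (-3*1)*U(1*1) = 12 + (-3*1)*(96 + (1*1)**2 + 22*(1*1)) = 12 - 3*(96 + 1**2 + 22*1) = 12 - 3*(96 + 1 + 22) = 12 - 3*119 = 12 - 357 = -345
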